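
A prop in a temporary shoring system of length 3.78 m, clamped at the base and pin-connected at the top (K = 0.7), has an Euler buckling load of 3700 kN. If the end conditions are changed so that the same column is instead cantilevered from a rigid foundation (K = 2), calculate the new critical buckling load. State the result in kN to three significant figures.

P_cr ∝ 1/K², so P_cr,new = P_cr,old × (K_old/K_new)² = 3700 × (0.7/2)²
= 3700 × 0.1225 = 453 kN

P_cr ≈ 453 kN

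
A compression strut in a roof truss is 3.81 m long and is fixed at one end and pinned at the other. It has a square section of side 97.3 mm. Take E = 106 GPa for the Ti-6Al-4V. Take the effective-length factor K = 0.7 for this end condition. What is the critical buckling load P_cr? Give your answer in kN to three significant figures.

P_cr ≈ 1100 kN

I = a⁴/12 = 97.3⁴/12 = 7.469×10^6 mm⁴
I = 7.469×10^6 mm⁴ = 7.469×10^-6 m⁴
Effective length L_e = K·L = 0.7 × 3.81 = 2.667 m
P_cr = π²EI / L_e² = π² × 106×10⁹ × 7.469×10^-6 / 2.667² = 1.099×10^6 N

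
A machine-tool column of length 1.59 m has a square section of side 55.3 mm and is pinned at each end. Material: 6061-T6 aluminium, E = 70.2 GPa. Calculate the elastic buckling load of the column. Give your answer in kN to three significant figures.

P_cr ≈ 214 kN

I = a⁴/12 = 55.3⁴/12 = 7.793×10^5 mm⁴
I = 7.793×10^5 mm⁴ = 7.793×10^-7 m⁴
Effective length L_e = K·L = 1 × 1.59 = 1.590 m
P_cr = π²EI / L_e² = π² × 70.2×10⁹ × 7.793×10^-7 / 1.590² = 2.136×10^5 N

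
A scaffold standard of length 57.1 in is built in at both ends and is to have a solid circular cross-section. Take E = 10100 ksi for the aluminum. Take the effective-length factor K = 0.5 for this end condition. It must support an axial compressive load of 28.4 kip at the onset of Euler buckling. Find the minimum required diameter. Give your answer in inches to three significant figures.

d ≈ 1.47 in

L_e = K·L = 0.5 × 57.1 = 28.55 in
Required I = P_cr·L_e²/(π²E) = 2.840×10^4 × 28.55² / (π² × 1.01×10^7) = 0.2322 in⁴
Solid circle: I = πd⁴/64  ⇒  d = (64I/π)^(1/4) = (64×0.2322/π)^(1/4) = 1.47 in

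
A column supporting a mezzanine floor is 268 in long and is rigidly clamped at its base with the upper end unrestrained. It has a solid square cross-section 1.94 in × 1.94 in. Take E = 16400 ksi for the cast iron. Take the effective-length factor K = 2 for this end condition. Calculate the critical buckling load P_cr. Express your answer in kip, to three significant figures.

P_cr ≈ 0.665 kip

I = a⁴/12 = 1.94⁴/12 = 1.180 in⁴
Effective length L_e = K·L = 2 × 268 = 536.0 in
P_cr = π²EI / L_e² = π² × 16400×10³ × 1.180 / 536.0² = 665.0 lb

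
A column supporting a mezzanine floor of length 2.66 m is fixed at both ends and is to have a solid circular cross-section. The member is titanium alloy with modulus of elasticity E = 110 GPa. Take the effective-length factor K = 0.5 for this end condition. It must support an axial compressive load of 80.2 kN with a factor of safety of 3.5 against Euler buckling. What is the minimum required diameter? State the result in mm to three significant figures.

Required P_cr = n·P = 3.5 × 80.2 = 280.7 kN
L_e = K·L = 0.5 × 2.66 = 1.330 m
Required I = P_cr·L_e²/(π²E) = 2.807×10^5 × 1.330² / (π² × 1.10×10^11) = 4.574×10^-7 m⁴
I_req = 4.574×10^5 mm⁴
Solid circle: I = πd⁴/64  ⇒  d = (64I/π)^(1/4) = (64×4.574×10^5/π)^(1/4) = 55.2 mm

d ≈ 55.2 mm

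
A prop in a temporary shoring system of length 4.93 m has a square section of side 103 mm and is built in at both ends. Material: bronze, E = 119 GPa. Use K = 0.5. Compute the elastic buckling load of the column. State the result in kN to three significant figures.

P_cr ≈ 1810 kN

I = a⁴/12 = 103⁴/12 = 9.379×10^6 mm⁴
I = 9.379×10^6 mm⁴ = 9.379×10^-6 m⁴
Effective length L_e = K·L = 0.5 × 4.93 = 2.465 m
P_cr = π²EI / L_e² = π² × 119×10⁹ × 9.379×10^-6 / 2.465² = 1.813×10^6 N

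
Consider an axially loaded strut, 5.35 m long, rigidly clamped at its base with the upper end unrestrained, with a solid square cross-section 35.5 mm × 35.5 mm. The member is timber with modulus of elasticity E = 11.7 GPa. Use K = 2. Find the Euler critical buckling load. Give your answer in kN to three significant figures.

I = a⁴/12 = 35.5⁴/12 = 1.324×10^5 mm⁴
I = 1.324×10^5 mm⁴ = 1.324×10^-7 m⁴
Effective length L_e = K·L = 2 × 5.35 = 10.70 m
P_cr = π²EI / L_e² = π² × 11.7×10⁹ × 1.324×10^-7 / 10.70² = 133.5 N

P_cr ≈ 0.133 kN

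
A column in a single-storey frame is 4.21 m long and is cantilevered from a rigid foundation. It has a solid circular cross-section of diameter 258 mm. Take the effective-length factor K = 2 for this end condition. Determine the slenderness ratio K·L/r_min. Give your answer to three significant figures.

For a solid circle r = d/4 = 258/4 = 64.50 mm
L_e = K·L = 2 × 4.21 m = 8.420 m = 8420.0 mm
λ = L_e / r_min = 8420.0 / 64.50 = 131

λ ≈ 131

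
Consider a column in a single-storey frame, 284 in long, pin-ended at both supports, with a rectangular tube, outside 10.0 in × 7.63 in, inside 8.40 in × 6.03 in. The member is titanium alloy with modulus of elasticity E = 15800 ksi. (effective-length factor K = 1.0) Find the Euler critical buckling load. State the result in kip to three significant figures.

Weak-axis I_min = (h_o·b_o³ − h_i·b_i³)/12 with b_o = 7.63, b_i = 6.030 in (shorter outer/inner sides).
I_min = (10.0×7.63³ − 8.400×6.030³)/12 = 216.7 in⁴
Effective length L_e = K·L = 1 × 284 = 284.0 in
P_cr = π²EI / L_e² = π² × 15800×10³ × 216.7 / 284.0² = 4.189×10^5 lb

P_cr ≈ 419 kip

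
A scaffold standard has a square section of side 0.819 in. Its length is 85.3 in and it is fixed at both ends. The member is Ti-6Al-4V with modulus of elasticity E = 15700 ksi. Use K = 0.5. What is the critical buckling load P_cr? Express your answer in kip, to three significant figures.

P_cr ≈ 3.19 kip

I = a⁴/12 = 0.819⁴/12 = 3.749×10^-2 in⁴
Effective length L_e = K·L = 0.5 × 85.3 = 42.65 in
P_cr = π²EI / L_e² = π² × 15700×10³ × 3.749×10^-2 / 42.65² = 3.194×10^3 lb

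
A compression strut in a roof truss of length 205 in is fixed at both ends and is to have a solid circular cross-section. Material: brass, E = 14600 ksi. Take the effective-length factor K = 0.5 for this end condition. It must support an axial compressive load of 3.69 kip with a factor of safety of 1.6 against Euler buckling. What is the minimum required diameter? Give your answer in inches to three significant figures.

Required P_cr = n·P = 1.6 × 3.69 = 5.904 kip
L_e = K·L = 0.5 × 205 = 102.5 in
Required I = P_cr·L_e²/(π²E) = 5.904×10^3 × 102.5² / (π² × 1.46×10^7) = 0.4305 in⁴
Solid circle: I = πd⁴/64  ⇒  d = (64I/π)^(1/4) = (64×0.4305/π)^(1/4) = 1.72 in

d ≈ 1.72 in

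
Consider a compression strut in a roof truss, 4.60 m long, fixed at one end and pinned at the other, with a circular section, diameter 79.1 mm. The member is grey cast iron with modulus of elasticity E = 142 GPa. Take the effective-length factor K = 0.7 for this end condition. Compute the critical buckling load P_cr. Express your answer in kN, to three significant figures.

P_cr ≈ 260 kN

I = πd⁴/64 = π×79.1⁴/64 = 1.922×10^6 mm⁴
I = 1.922×10^6 mm⁴ = 1.922×10^-6 m⁴
Effective length L_e = K·L = 0.7 × 4.60 = 3.220 m
P_cr = π²EI / L_e² = π² × 142×10⁹ × 1.922×10^-6 / 3.220² = 2.597×10^5 N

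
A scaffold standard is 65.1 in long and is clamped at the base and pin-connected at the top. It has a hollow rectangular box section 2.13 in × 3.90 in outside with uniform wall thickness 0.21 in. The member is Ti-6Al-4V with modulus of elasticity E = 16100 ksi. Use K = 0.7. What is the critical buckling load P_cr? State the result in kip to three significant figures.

P_cr ≈ 129 kip

Inner dimensions: h_i = 3.90 − 2×0.21 = 3.480 in, b_i = 2.13 − 2×0.21 = 1.710 in
Weak-axis I_min = (h_o·b_o³ − h_i·b_i³)/12 with b_o = 2.13, b_i = 1.710 in (shorter outer/inner sides).
I_min = (3.90×2.13³ − 3.480×1.710³)/12 = 1.691 in⁴
Effective length L_e = K·L = 0.7 × 65.1 = 45.57 in
P_cr = π²EI / L_e² = π² × 16100×10³ × 1.691 / 45.57² = 1.294×10^5 lb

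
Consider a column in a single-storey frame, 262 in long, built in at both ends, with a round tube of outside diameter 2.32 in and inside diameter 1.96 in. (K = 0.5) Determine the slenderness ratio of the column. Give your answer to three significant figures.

d_o = 2.32 in, d_i = 1.96 in
I = π(d_o⁴ − d_i⁴)/64 = π(2.32⁴ − 1.960⁴)/64 = 0.6976 in⁴
A = 1.210 in²;  r_min = √(I/A) = √(0.6976/1.210) = 0.7593 in
L_e = K·L = 0.5 × 262 = 131.0 in
λ = L_e / r_min = 131.00 / 0.7593 = 173

λ ≈ 173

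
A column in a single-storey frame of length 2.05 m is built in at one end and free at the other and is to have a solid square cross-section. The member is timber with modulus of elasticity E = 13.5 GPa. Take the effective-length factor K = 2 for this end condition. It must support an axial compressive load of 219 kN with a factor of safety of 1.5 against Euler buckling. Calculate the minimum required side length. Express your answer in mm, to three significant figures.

Required P_cr = n·P = 1.5 × 219 = 328.5 kN
L_e = K·L = 2 × 2.05 = 4.100 m
Required I = P_cr·L_e²/(π²E) = 3.285×10^5 × 4.100² / (π² × 1.35×10^10) = 4.144×10^-5 m⁴
I_req = 4.144×10^7 mm⁴
Solid square: I = a⁴/12  ⇒  a = (12I)^(1/4) = (12×4.144×10^7)^(1/4) = 149 mm

a ≈ 149 mm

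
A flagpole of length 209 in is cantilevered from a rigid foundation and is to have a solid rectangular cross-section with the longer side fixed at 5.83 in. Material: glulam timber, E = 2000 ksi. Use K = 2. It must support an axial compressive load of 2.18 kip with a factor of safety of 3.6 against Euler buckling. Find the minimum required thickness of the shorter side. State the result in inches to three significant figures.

b ≈ 5.23 in

Required P_cr = n·P = 3.6 × 2.18 = 7.848 kip
L_e = K·L = 2 × 209 = 418.0 in
Required I = P_cr·L_e²/(π²E) = 7.848×10^3 × 418.0² / (π² × 2.00×10^6) = 69.47 in⁴
Rectangle, weak axis: I_min = h·b³/12 with h = 5.83 in fixed  ⇒  b = (12I/h)^(1/3) = 5.23 in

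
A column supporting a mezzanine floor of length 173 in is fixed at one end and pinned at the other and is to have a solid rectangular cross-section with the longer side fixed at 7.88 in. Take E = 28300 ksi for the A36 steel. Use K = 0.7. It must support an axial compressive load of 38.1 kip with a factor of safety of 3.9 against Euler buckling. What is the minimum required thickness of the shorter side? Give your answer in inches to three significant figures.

Required P_cr = n·P = 3.9 × 38.1 = 148.6 kip
L_e = K·L = 0.7 × 173 = 121.1 in
Required I = P_cr·L_e²/(π²E) = 1.486×10^5 × 121.1² / (π² × 2.83×10^7) = 7.802 in⁴
Rectangle, weak axis: I_min = h·b³/12 with h = 7.88 in fixed  ⇒  b = (12I/h)^(1/3) = 2.28 in

b ≈ 2.28 in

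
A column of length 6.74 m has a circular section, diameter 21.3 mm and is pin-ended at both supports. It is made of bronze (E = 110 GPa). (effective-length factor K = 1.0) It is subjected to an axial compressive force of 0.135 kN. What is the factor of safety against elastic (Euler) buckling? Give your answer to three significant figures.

I = πd⁴/64 = π×21.3⁴/64 = 1.010×10^4 mm⁴
I = 1.010×10^4 mm⁴ = 1.010×10^-8 m⁴
Effective length L_e = K·L = 1 × 6.74 = 6.740 m
P_cr = π²EI / L_e² = π² × 110×10⁹ × 1.010×10^-8 / 6.740² = 241.5 N
Factor of safety n = P_cr / P = 0.24147 / 0.135 = 1.79

n ≈ 1.79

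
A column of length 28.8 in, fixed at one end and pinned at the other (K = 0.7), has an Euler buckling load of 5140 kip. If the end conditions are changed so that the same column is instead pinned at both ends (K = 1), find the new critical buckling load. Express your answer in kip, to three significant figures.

P_cr ≈ 2520 kip

P_cr ∝ 1/K², so P_cr,new = P_cr,old × (K_old/K_new)² = 5140 × (0.7/1)²
= 5140 × 0.4900 = 2520 kip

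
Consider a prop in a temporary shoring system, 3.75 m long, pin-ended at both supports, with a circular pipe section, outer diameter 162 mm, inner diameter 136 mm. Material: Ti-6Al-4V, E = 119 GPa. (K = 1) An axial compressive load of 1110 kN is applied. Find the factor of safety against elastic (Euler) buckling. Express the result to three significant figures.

n ≈ 1.28

d_o = 162 mm, d_i = 136 mm
I = π(d_o⁴ − d_i⁴)/64 = π(162⁴ − 136.0⁴)/64 = 1.702×10^7 mm⁴
I = 1.702×10^7 mm⁴ = 1.702×10^-5 m⁴
Effective length L_e = K·L = 1 × 3.75 = 3.750 m
P_cr = π²EI / L_e² = π² × 119×10⁹ × 1.702×10^-5 / 3.750² = 1.421×10^6 N
Factor of safety n = P_cr / P = 1421.1 / 1110 = 1.28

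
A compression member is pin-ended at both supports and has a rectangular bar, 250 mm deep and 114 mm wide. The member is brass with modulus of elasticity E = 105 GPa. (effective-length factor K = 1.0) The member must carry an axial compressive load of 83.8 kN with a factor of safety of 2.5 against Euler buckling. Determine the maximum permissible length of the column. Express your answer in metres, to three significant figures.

Buckling occurs about the weak axis: I_min = h·b³/12 with b = 114 mm (the shorter side).
I_min = 250×114³/12 = 3.087×10^7 mm⁴
I = 3.087×10^-5 m⁴
Required critical load P_cr = n·P = 2.5 × 83.8 = 209.5 kN = 2.095×10^5 N
From P_cr = π²EI/(K·L)²:  L = (1/K)·√(π²EI/P_cr) = (1/1)·√(π²×1.05×10^11×3.087×10^-5/2.095×10^5)
L = 12.4 m

L_max ≈ 12.4 m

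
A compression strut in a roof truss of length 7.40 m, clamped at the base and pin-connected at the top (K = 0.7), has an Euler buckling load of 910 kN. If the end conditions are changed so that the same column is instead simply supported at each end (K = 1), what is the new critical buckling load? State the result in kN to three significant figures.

P_cr ∝ 1/K², so P_cr,new = P_cr,old × (K_old/K_new)² = 910 × (0.7/1)²
= 910 × 0.4900 = 446 kN

P_cr ≈ 446 kN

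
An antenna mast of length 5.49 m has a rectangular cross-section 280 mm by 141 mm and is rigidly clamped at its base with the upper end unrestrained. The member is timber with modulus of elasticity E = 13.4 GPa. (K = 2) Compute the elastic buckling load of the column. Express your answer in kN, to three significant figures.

Buckling occurs about the weak axis: I_min = h·b³/12 with b = 141 mm (the shorter side).
I_min = 280×141³/12 = 6.541×10^7 mm⁴
I = 6.541×10^7 mm⁴ = 6.541×10^-5 m⁴
Effective length L_e = K·L = 2 × 5.49 = 10.98 m
P_cr = π²EI / L_e² = π² × 13.4×10⁹ × 6.541×10^-5 / 10.98² = 7.175×10^4 N

P_cr ≈ 71.8 kN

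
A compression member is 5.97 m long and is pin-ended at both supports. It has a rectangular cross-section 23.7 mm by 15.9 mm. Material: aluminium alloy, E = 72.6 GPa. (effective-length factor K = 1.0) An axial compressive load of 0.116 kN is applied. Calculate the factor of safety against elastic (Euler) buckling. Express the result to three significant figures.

Buckling occurs about the weak axis: I_min = h·b³/12 with b = 15.9 mm (the shorter side).
I_min = 23.7×15.9³/12 = 7.939×10^3 mm⁴
I = 7.939×10^3 mm⁴ = 7.939×10^-9 m⁴
Effective length L_e = K·L = 1 × 5.97 = 5.970 m
P_cr = π²EI / L_e² = π² × 72.6×10⁹ × 7.939×10^-9 / 5.970² = 159.6 N
Factor of safety n = P_cr / P = 0.15960 / 0.116 = 1.38

n ≈ 1.38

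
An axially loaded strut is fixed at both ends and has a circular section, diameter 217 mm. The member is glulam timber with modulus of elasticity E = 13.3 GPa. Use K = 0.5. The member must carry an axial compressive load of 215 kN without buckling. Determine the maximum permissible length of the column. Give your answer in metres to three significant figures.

L_max ≈ 16.3 m

I = πd⁴/64 = π×217⁴/64 = 1.088×10^8 mm⁴
I = 1.088×10^-4 m⁴
At the buckling limit P_cr = P = 2.150×10^5 N
From P_cr = π²EI/(K·L)²:  L = (1/K)·√(π²EI/P_cr) = (1/0.5)·√(π²×1.33×10^10×1.088×10^-4/2.150×10^5)
L = 16.3 m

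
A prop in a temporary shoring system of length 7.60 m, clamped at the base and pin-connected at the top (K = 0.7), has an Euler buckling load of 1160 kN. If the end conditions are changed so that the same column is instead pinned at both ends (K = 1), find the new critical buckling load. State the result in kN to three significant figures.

P_cr ∝ 1/K², so P_cr,new = P_cr,old × (K_old/K_new)² = 1160 × (0.7/1)²
= 1160 × 0.4900 = 568 kN

P_cr ≈ 568 kN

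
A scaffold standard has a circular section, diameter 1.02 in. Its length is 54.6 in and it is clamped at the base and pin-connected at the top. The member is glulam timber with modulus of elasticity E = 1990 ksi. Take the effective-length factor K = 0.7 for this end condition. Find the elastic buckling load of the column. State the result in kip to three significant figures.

I = πd⁴/64 = π×1.02⁴/64 = 5.313×10^-2 in⁴
Effective length L_e = K·L = 0.7 × 54.6 = 38.22 in
P_cr = π²EI / L_e² = π² × 1990×10³ × 5.313×10^-2 / 38.22² = 714.4 lb

P_cr ≈ 0.714 kip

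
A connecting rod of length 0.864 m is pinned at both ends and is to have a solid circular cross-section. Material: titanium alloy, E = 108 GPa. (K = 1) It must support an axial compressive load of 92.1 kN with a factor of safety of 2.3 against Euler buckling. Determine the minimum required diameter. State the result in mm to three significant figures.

d ≈ 41.7 mm

Required P_cr = n·P = 2.3 × 92.1 = 211.8 kN
L_e = K·L = 1 × 0.864 = 0.8640 m
Required I = P_cr·L_e²/(π²E) = 2.118×10^5 × 0.8640² / (π² × 1.08×10^11) = 1.484×10^-7 m⁴
I_req = 1.484×10^5 mm⁴
Solid circle: I = πd⁴/64  ⇒  d = (64I/π)^(1/4) = (64×1.484×10^5/π)^(1/4) = 41.7 mm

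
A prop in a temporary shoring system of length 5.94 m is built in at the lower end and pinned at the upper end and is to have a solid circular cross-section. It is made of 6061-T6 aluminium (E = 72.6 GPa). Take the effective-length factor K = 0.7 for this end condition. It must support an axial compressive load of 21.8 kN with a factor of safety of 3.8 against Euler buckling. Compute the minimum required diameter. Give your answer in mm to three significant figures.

d ≈ 79.9 mm

Required P_cr = n·P = 3.8 × 21.8 = 82.84 kN
L_e = K·L = 0.7 × 5.94 = 4.158 m
Required I = P_cr·L_e²/(π²E) = 8.284×10^4 × 4.158² / (π² × 7.26×10^10) = 1.999×10^-6 m⁴
I_req = 1.999×10^6 mm⁴
Solid circle: I = πd⁴/64  ⇒  d = (64I/π)^(1/4) = (64×1.999×10^6/π)^(1/4) = 79.9 mm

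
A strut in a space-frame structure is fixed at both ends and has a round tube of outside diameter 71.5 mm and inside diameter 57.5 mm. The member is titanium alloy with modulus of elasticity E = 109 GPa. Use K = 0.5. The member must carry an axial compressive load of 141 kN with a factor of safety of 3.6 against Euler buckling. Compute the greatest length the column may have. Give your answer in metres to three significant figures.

d_o = 71.5 mm, d_i = 57.5 mm
I = π(d_o⁴ − d_i⁴)/64 = π(71.5⁴ − 57.50⁴)/64 = 7.463×10^5 mm⁴
I = 7.463×10^-7 m⁴
Required critical load P_cr = n·P = 3.6 × 141 = 507.6 kN = 5.076×10^5 N
From P_cr = π²EI/(K·L)²:  L = (1/K)·√(π²EI/P_cr) = (1/0.5)·√(π²×1.09×10^11×7.463×10^-7/5.076×10^5)
L = 2.52 m

L_max ≈ 2.52 m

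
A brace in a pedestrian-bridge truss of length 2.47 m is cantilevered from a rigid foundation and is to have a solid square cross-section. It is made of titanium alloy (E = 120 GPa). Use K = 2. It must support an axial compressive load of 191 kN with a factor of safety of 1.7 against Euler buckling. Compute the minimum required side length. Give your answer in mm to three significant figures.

Required P_cr = n·P = 1.7 × 191 = 324.7 kN
L_e = K·L = 2 × 2.47 = 4.940 m
Required I = P_cr·L_e²/(π²E) = 3.247×10^5 × 4.940² / (π² × 1.20×10^11) = 6.690×10^-6 m⁴
I_req = 6.690×10^6 mm⁴
Solid square: I = a⁴/12  ⇒  a = (12I)^(1/4) = (12×6.690×10^6)^(1/4) = 94.7 mm

a ≈ 94.7 mm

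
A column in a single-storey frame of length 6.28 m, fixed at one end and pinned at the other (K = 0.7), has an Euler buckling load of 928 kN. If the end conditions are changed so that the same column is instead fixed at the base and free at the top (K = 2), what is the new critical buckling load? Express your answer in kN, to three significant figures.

P_cr ∝ 1/K², so P_cr,new = P_cr,old × (K_old/K_new)² = 928 × (0.7/2)²
= 928 × 0.1225 = 114 kN

P_cr ≈ 114 kN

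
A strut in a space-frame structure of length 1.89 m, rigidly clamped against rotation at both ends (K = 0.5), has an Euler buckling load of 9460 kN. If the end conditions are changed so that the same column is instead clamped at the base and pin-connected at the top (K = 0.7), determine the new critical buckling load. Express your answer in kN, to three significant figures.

P_cr ≈ 4830 kN

P_cr ∝ 1/K², so P_cr,new = P_cr,old × (K_old/K_new)² = 9460 × (0.5/0.7)²
= 9460 × 0.5102 = 4830 kN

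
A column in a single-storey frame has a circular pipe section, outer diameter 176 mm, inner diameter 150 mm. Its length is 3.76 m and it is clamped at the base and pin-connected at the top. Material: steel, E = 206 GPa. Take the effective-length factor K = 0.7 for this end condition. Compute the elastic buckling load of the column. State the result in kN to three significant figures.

P_cr ≈ 6530 kN

d_o = 176 mm, d_i = 150 mm
I = π(d_o⁴ − d_i⁴)/64 = π(176⁴ − 150.0⁴)/64 = 2.225×10^7 mm⁴
I = 2.225×10^7 mm⁴ = 2.225×10^-5 m⁴
Effective length L_e = K·L = 0.7 × 3.76 = 2.632 m
P_cr = π²EI / L_e² = π² × 206×10⁹ × 2.225×10^-5 / 2.632² = 6.530×10^6 N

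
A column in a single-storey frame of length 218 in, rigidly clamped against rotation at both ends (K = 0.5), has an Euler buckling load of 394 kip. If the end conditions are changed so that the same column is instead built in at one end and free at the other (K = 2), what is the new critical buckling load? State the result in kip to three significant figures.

P_cr ∝ 1/K², so P_cr,new = P_cr,old × (K_old/K_new)² = 394 × (0.5/2)²
= 394 × 0.06250 = 24.6 kip

P_cr ≈ 24.6 kip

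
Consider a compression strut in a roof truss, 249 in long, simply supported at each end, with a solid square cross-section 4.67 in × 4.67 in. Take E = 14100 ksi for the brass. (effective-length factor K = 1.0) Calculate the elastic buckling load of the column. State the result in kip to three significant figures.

P_cr ≈ 89.0 kip

I = a⁴/12 = 4.67⁴/12 = 39.64 in⁴
Effective length L_e = K·L = 1 × 249 = 249.0 in
P_cr = π²EI / L_e² = π² × 14100×10³ × 39.64 / 249.0² = 8.896×10^4 lb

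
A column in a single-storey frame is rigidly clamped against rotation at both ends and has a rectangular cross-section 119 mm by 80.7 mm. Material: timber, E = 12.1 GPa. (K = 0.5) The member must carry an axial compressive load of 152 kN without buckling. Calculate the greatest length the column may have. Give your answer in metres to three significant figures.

Buckling occurs about the weak axis: I_min = h·b³/12 with b = 80.7 mm (the shorter side).
I_min = 119×80.7³/12 = 5.212×10^6 mm⁴
I = 5.212×10^-6 m⁴
At the buckling limit P_cr = P = 1.520×10^5 N
From P_cr = π²EI/(K·L)²:  L = (1/K)·√(π²EI/P_cr) = (1/0.5)·√(π²×1.21×10^10×5.212×10^-6/1.520×10^5)
L = 4.05 m

L_max ≈ 4.05 m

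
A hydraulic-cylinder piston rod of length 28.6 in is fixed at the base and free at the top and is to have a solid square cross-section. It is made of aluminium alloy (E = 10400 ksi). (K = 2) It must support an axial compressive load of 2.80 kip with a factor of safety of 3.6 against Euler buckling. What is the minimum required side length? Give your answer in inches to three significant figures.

Required P_cr = n·P = 3.6 × 2.80 = 10.08 kip
L_e = K·L = 2 × 28.6 = 57.20 in
Required I = P_cr·L_e²/(π²E) = 1.008×10^4 × 57.20² / (π² × 1.04×10^7) = 0.3213 in⁴
Solid square: I = a⁴/12  ⇒  a = (12I)^(1/4) = (12×0.3213)^(1/4) = 1.40 in

a ≈ 1.40 in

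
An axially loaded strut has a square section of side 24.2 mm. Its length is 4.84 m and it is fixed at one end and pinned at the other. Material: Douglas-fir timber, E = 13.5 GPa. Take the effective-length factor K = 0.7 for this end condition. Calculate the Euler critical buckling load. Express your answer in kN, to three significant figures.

P_cr ≈ 0.332 kN

I = a⁴/12 = 24.2⁴/12 = 2.858×10^4 mm⁴
I = 2.858×10^4 mm⁴ = 2.858×10^-8 m⁴
Effective length L_e = K·L = 0.7 × 4.84 = 3.388 m
P_cr = π²EI / L_e² = π² × 13.5×10⁹ × 2.858×10^-8 / 3.388² = 331.8 N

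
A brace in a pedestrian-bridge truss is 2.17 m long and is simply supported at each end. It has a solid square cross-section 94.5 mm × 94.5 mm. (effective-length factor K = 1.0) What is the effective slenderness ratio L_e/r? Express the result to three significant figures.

λ ≈ 79.5

I = a⁴/12 = 94.5⁴/12 = 6.646×10^6 mm⁴
A = 8.930×10^3 mm²;  r_min = √(I/A) = √(6.646×10^6/8.930×10^3) = 27.28 mm
L_e = K·L = 1 × 2.17 m = 2.170 m = 2170.0 mm
λ = L_e / r_min = 2170.0 / 27.28 = 79.5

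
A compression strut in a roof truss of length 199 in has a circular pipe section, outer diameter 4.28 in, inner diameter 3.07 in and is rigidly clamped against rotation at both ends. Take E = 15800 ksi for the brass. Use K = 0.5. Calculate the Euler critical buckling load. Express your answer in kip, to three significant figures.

d_o = 4.28 in, d_i = 3.07 in
I = π(d_o⁴ − d_i⁴)/64 = π(4.28⁴ − 3.070⁴)/64 = 12.11 in⁴
Effective length L_e = K·L = 0.5 × 199 = 99.50 in
P_cr = π²EI / L_e² = π² × 15800×10³ × 12.11 / 99.50² = 1.908×10^5 lb

P_cr ≈ 191 kip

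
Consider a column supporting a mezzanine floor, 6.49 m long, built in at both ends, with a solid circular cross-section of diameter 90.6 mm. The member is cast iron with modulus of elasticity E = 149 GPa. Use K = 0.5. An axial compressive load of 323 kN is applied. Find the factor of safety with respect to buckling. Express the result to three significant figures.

I = πd⁴/64 = π×90.6⁴/64 = 3.307×10^6 mm⁴
I = 3.307×10^6 mm⁴ = 3.307×10^-6 m⁴
Effective length L_e = K·L = 0.5 × 6.49 = 3.245 m
P_cr = π²EI / L_e² = π² × 149×10⁹ × 3.307×10^-6 / 3.245² = 4.619×10^5 N
Factor of safety n = P_cr / P = 461.89 / 323 = 1.43

n ≈ 1.43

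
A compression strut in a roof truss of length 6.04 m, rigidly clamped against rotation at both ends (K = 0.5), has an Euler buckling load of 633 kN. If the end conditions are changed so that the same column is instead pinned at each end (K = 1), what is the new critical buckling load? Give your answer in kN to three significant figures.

P_cr ≈ 158 kN

P_cr ∝ 1/K², so P_cr,new = P_cr,old × (K_old/K_new)² = 633 × (0.5/1)²
= 633 × 0.2500 = 158 kN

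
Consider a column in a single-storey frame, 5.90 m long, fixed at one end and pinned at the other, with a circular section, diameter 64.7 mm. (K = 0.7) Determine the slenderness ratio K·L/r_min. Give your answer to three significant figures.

I = πd⁴/64 = π×64.7⁴/64 = 8.602×10^5 mm⁴
A = 3.288×10^3 mm²;  r_min = √(I/A) = √(8.602×10^5/3.288×10^3) = 16.18 mm
L_e = K·L = 0.7 × 5.90 m = 4.130 m = 4130.0 mm
λ = L_e / r_min = 4130.0 / 16.18 = 255

λ ≈ 255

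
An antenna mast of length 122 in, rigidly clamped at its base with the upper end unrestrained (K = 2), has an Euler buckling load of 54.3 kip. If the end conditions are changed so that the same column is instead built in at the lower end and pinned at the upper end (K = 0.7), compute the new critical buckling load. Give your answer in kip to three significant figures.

P_cr ∝ 1/K², so P_cr,new = P_cr,old × (K_old/K_new)² = 54.3 × (2/0.7)²
= 54.3 × 8.163 = 443 kip

P_cr ≈ 443 kip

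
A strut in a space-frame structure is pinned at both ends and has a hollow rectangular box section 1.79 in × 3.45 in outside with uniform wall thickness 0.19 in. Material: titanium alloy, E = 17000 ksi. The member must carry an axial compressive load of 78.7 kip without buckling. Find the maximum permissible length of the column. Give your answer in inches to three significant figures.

Inner dimensions: h_i = 3.45 − 2×0.19 = 3.070 in, b_i = 1.79 − 2×0.19 = 1.410 in
Weak-axis I_min = (h_o·b_o³ − h_i·b_i³)/12 with b_o = 1.79, b_i = 1.410 in (shorter outer/inner sides).
I_min = (3.45×1.79³ − 3.070×1.410³)/12 = 0.9318 in⁴
At the buckling limit P_cr = P = 7.870×10^4 lb
From P_cr = π²EI/(K·L)²:  L = (1/K)·√(π²EI/P_cr) = (1/1)·√(π²×1.70×10^7×0.9318/7.870×10^4)
L = 44.6 in

L_max ≈ 44.6 in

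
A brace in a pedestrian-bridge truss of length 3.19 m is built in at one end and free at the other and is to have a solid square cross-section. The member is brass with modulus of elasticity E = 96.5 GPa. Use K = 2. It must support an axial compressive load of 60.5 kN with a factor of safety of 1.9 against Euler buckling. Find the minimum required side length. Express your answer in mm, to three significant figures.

a ≈ 87.6 mm

Required P_cr = n·P = 1.9 × 60.5 = 115.0 kN
L_e = K·L = 2 × 3.19 = 6.380 m
Required I = P_cr·L_e²/(π²E) = 1.149×10^5 × 6.380² / (π² × 9.65×10^10) = 4.913×10^-6 m⁴
I_req = 4.913×10^6 mm⁴
Solid square: I = a⁴/12  ⇒  a = (12I)^(1/4) = (12×4.913×10^6)^(1/4) = 87.6 mm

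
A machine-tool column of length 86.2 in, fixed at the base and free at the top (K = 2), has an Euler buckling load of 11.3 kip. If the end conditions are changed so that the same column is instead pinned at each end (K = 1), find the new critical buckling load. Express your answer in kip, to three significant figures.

P_cr ≈ 45.2 kip

P_cr ∝ 1/K², so P_cr,new = P_cr,old × (K_old/K_new)² = 11.3 × (2/1)²
= 11.3 × 4.000 = 45.2 kip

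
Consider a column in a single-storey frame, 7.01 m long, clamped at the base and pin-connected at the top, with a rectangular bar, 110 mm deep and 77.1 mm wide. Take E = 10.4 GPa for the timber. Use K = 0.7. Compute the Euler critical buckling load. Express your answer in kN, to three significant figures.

Buckling occurs about the weak axis: I_min = h·b³/12 with b = 77.1 mm (the shorter side).
I_min = 110×77.1³/12 = 4.201×10^6 mm⁴
I = 4.201×10^6 mm⁴ = 4.201×10^-6 m⁴
Effective length L_e = K·L = 0.7 × 7.01 = 4.907 m
P_cr = π²EI / L_e² = π² × 10.4×10⁹ × 4.201×10^-6 / 4.907² = 1.791×10^4 N

P_cr ≈ 17.9 kN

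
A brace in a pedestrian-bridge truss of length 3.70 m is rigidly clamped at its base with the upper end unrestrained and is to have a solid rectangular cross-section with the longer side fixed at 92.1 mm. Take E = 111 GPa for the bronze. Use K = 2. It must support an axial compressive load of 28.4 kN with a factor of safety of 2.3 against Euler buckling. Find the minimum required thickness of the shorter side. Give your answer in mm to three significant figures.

b ≈ 75.2 mm

Required P_cr = n·P = 2.3 × 28.4 = 65.32 kN
L_e = K·L = 2 × 3.70 = 7.400 m
Required I = P_cr·L_e²/(π²E) = 6.532×10^4 × 7.400² / (π² × 1.11×10^11) = 3.265×10^-6 m⁴
I_req = 3.265×10^6 mm⁴
Rectangle, weak axis: I_min = h·b³/12 with h = 92.1 mm fixed  ⇒  b = (12I/h)^(1/3) = 75.2 mm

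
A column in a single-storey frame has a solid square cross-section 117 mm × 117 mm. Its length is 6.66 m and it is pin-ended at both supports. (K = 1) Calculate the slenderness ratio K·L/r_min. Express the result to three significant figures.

I = a⁴/12 = 117⁴/12 = 1.562×10^7 mm⁴
A = 1.369×10^4 mm²;  r_min = √(I/A) = √(1.562×10^7/1.369×10^4) = 33.77 mm
L_e = K·L = 1 × 6.66 m = 6.660 m = 6660.0 mm
λ = L_e / r_min = 6660.0 / 33.77 = 197

λ ≈ 197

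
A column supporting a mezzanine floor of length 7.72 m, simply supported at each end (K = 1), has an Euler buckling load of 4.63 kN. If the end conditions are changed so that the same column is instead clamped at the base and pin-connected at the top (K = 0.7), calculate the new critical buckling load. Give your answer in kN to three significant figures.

P_cr ∝ 1/K², so P_cr,new = P_cr,old × (K_old/K_new)² = 4.63 × (1/0.7)²
= 4.63 × 2.041 = 9.45 kN

P_cr ≈ 9.45 kN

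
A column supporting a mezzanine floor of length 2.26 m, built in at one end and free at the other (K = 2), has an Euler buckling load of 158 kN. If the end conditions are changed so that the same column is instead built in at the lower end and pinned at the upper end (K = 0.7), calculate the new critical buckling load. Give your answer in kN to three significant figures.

P_cr ∝ 1/K², so P_cr,new = P_cr,old × (K_old/K_new)² = 158 × (2/0.7)²
= 158 × 8.163 = 1290 kN

P_cr ≈ 1290 kN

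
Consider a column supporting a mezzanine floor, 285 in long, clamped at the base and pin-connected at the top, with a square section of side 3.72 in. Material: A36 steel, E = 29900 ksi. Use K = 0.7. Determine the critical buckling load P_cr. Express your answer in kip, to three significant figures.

I = a⁴/12 = 3.72⁴/12 = 15.96 in⁴
Effective length L_e = K·L = 0.7 × 285 = 199.5 in
P_cr = π²EI / L_e² = π² × 29900×10³ × 15.96 / 199.5² = 1.183×10^5 lb

P_cr ≈ 118 kip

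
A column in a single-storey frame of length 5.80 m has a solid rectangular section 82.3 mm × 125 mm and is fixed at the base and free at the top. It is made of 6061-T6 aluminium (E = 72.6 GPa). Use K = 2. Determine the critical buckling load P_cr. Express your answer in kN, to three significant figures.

Buckling occurs about the weak axis: I_min = h·b³/12 with b = 82.3 mm (the shorter side).
I_min = 125×82.3³/12 = 5.807×10^6 mm⁴
I = 5.807×10^6 mm⁴ = 5.807×10^-6 m⁴
Effective length L_e = K·L = 2 × 5.80 = 11.60 m
P_cr = π²EI / L_e² = π² × 72.6×10⁹ × 5.807×10^-6 / 11.60² = 3.092×10^4 N

P_cr ≈ 30.9 kN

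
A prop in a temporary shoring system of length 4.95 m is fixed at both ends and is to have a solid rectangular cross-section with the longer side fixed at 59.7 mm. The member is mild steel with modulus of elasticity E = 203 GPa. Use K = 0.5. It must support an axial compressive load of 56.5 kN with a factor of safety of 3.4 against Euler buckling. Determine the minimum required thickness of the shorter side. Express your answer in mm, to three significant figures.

Required P_cr = n·P = 3.4 × 56.5 = 192.1 kN
L_e = K·L = 0.5 × 4.95 = 2.475 m
Required I = P_cr·L_e²/(π²E) = 1.921×10^5 × 2.475² / (π² × 2.03×10^11) = 5.873×10^-7 m⁴
I_req = 5.873×10^5 mm⁴
Rectangle, weak axis: I_min = h·b³/12 with h = 59.7 mm fixed  ⇒  b = (12I/h)^(1/3) = 49.1 mm

b ≈ 49.1 mm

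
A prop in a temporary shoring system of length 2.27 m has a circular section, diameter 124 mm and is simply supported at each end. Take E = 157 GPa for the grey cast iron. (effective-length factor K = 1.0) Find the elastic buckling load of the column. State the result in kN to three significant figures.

I = πd⁴/64 = π×124⁴/64 = 1.161×10^7 mm⁴
I = 1.161×10^7 mm⁴ = 1.161×10^-5 m⁴
Effective length L_e = K·L = 1 × 2.27 = 2.270 m
P_cr = π²EI / L_e² = π² × 157×10⁹ × 1.161×10^-5 / 2.270² = 3.490×10^6 N

P_cr ≈ 3490 kN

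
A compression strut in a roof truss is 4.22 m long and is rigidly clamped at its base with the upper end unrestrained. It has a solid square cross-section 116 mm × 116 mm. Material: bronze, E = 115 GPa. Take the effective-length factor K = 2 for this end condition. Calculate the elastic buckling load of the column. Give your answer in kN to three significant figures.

P_cr ≈ 240 kN

I = a⁴/12 = 116⁴/12 = 1.509×10^7 mm⁴
I = 1.509×10^7 mm⁴ = 1.509×10^-5 m⁴
Effective length L_e = K·L = 2 × 4.22 = 8.440 m
P_cr = π²EI / L_e² = π² × 115×10⁹ × 1.509×10^-5 / 8.440² = 2.404×10^5 N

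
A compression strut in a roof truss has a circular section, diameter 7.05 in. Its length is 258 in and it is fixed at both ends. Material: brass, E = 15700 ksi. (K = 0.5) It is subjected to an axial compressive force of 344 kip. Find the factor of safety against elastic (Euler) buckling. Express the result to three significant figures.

I = πd⁴/64 = π×7.05⁴/64 = 121.3 in⁴
Effective length L_e = K·L = 0.5 × 258 = 129.0 in
P_cr = π²EI / L_e² = π² × 15700×10³ × 121.3 / 129.0² = 1.129×10^6 lb
Factor of safety n = P_cr / P = 1129.1 / 344 = 3.28

n ≈ 3.28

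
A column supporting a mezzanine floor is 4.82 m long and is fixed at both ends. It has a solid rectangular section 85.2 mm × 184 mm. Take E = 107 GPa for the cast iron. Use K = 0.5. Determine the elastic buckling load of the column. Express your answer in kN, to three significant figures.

P_cr ≈ 1720 kN

Buckling occurs about the weak axis: I_min = h·b³/12 with b = 85.2 mm (the shorter side).
I_min = 184×85.2³/12 = 9.483×10^6 mm⁴
I = 9.483×10^6 mm⁴ = 9.483×10^-6 m⁴
Effective length L_e = K·L = 0.5 × 4.82 = 2.410 m
P_cr = π²EI / L_e² = π² × 107×10⁹ × 9.483×10^-6 / 2.410² = 1.724×10^6 N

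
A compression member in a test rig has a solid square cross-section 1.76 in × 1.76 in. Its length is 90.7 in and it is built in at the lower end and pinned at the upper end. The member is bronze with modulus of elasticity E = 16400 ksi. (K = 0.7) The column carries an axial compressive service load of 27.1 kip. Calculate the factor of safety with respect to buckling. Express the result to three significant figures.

n ≈ 1.18

I = a⁴/12 = 1.76⁴/12 = 0.7996 in⁴
Effective length L_e = K·L = 0.7 × 90.7 = 63.49 in
P_cr = π²EI / L_e² = π² × 16400×10³ × 0.7996 / 63.49² = 3.211×10^4 lb
Factor of safety n = P_cr / P = 32.107 / 27.1 = 1.18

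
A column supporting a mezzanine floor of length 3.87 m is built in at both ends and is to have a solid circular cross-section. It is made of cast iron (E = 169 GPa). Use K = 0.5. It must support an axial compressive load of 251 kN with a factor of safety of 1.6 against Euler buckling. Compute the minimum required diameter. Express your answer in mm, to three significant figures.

Required P_cr = n·P = 1.6 × 251 = 401.6 kN
L_e = K·L = 0.5 × 3.87 = 1.935 m
Required I = P_cr·L_e²/(π²E) = 4.016×10^5 × 1.935² / (π² × 1.69×10^11) = 9.015×10^-7 m⁴
I_req = 9.015×10^5 mm⁴
Solid circle: I = πd⁴/64  ⇒  d = (64I/π)^(1/4) = (64×9.015×10^5/π)^(1/4) = 65.5 mm

d ≈ 65.5 mm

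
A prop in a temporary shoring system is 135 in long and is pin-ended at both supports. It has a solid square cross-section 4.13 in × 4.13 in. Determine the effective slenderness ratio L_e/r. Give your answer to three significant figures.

λ ≈ 113

For a square r = a/√12 = 4.13/√12 = 1.192 in
L_e = K·L = 1 × 135 = 135.0 in
λ = L_e / r_min = 135.00 / 1.192 = 113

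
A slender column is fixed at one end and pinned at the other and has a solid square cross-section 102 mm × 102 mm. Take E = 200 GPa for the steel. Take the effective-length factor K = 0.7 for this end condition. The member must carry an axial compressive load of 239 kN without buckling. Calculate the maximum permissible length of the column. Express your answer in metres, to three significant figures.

L_max ≈ 12.3 m

I = a⁴/12 = 102⁴/12 = 9.020×10^6 mm⁴
I = 9.020×10^-6 m⁴
At the buckling limit P_cr = P = 2.390×10^5 N
From P_cr = π²EI/(K·L)²:  L = (1/K)·√(π²EI/P_cr) = (1/0.7)·√(π²×2.00×10^11×9.020×10^-6/2.390×10^5)
L = 12.3 m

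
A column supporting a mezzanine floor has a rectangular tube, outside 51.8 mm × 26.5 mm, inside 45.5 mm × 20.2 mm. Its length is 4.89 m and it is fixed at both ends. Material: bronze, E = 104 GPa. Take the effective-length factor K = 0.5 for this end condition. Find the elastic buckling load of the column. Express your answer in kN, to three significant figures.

Weak-axis I_min = (h_o·b_o³ − h_i·b_i³)/12 with b_o = 26.5, b_i = 20.20 mm (shorter outer/inner sides).
I_min = (51.8×26.5³ − 45.50×20.20³)/12 = 4.908×10^4 mm⁴
I = 4.908×10^4 mm⁴ = 4.908×10^-8 m⁴
Effective length L_e = K·L = 0.5 × 4.89 = 2.445 m
P_cr = π²EI / L_e² = π² × 104×10⁹ × 4.908×10^-8 / 2.445² = 8.427×10^3 N

P_cr ≈ 8.43 kN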